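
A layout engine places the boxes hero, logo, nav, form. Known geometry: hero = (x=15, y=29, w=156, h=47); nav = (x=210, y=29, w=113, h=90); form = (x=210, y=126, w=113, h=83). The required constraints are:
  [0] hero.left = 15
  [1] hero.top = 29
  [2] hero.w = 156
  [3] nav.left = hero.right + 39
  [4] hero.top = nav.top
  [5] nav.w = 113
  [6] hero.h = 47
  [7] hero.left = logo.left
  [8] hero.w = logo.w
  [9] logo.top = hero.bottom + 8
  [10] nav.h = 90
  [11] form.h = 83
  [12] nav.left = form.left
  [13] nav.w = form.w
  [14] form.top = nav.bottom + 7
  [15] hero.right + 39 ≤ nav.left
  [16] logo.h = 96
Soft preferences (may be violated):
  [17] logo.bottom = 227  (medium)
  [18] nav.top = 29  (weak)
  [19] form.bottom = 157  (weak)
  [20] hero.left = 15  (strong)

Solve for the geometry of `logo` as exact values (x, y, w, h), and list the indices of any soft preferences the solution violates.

1. logo.x = 15  [hero.left = logo.left]
2. logo.w = 156  [hero.w = logo.w]
3. logo.y = 84  [logo.top = hero.bottom + 8]
4. logo.h = 96  [logo.h = 96]

logo = (x=15, y=84, w=156, h=96)
violated soft preferences: 17, 19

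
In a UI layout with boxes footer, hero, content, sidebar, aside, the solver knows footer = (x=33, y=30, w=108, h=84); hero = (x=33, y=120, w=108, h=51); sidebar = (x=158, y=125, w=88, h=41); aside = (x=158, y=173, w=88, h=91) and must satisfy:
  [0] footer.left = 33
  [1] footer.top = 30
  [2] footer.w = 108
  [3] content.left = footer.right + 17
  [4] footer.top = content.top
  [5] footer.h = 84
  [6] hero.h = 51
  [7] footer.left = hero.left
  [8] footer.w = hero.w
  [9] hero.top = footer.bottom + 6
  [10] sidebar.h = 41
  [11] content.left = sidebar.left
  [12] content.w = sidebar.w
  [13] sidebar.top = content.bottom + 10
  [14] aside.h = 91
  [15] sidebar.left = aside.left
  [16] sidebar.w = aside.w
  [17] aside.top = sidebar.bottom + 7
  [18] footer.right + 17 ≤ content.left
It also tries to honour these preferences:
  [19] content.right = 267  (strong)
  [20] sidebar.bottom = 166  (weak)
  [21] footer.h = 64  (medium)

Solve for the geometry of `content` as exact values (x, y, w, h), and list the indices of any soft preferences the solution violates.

1. content.x = 158  [content.left = footer.right + 17]
2. content.y = 30  [footer.top = content.top]
3. content.w = 88  [content.w = sidebar.w]
4. content.h = 85  [sidebar.top = content.bottom + 10]

content = (x=158, y=30, w=88, h=85)
violated soft preferences: 19, 21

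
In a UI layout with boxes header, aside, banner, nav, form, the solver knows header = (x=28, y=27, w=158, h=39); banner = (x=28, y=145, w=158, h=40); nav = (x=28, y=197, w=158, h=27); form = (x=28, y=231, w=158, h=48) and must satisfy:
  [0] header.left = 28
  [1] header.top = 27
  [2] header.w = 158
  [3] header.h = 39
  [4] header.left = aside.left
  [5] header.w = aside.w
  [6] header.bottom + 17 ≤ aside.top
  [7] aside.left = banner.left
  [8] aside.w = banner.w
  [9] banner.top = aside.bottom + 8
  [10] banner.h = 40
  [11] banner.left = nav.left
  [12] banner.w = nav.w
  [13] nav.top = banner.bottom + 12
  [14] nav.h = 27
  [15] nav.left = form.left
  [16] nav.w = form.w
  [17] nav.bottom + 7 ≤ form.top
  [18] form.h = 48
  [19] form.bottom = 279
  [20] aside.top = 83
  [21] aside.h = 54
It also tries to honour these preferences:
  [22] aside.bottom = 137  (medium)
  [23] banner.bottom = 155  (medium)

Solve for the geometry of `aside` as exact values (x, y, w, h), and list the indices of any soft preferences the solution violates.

aside = (x=28, y=83, w=158, h=54)
violated soft preferences: 23

1. aside.x = 28  [header.left = aside.left]
2. aside.w = 158  [header.w = aside.w]
3. aside.y = 83  [aside.top = 83]
4. aside.h = 54  [aside.h = 54]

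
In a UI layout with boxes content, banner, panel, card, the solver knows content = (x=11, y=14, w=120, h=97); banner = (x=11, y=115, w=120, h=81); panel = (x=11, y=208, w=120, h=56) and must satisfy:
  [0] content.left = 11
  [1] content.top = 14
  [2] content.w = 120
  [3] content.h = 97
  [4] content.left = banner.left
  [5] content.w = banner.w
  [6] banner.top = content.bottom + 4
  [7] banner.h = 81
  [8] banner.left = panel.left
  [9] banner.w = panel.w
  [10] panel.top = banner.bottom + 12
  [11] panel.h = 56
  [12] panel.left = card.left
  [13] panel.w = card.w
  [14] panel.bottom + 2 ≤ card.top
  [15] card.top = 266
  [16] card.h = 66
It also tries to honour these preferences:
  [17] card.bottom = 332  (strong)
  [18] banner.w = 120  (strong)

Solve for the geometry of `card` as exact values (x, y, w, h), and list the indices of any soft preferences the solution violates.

card = (x=11, y=266, w=120, h=66)
violated soft preferences: none

1. card.x = 11  [panel.left = card.left]
2. card.w = 120  [panel.w = card.w]
3. card.y = 266  [card.top = 266]
4. card.h = 66  [card.h = 66]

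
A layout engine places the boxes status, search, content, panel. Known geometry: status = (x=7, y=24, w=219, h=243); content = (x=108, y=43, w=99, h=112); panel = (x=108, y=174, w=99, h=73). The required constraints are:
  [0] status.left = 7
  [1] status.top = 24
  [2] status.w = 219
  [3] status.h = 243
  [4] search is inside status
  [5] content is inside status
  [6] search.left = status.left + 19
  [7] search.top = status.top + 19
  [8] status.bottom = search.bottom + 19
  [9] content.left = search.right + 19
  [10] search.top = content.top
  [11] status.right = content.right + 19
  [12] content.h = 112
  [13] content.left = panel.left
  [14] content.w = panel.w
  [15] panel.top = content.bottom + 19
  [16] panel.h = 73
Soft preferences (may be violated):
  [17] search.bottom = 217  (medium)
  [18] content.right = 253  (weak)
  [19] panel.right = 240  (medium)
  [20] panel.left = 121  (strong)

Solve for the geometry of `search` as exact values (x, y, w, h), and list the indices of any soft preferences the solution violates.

search = (x=26, y=43, w=63, h=205)
violated soft preferences: 17, 18, 19, 20

1. search.x = 26  [search.left = status.left + 19]
2. search.y = 43  [search.top = status.top + 19]
3. search.h = 205  [status.bottom = search.bottom + 19]
4. search.w = 63  [content.left = search.right + 19]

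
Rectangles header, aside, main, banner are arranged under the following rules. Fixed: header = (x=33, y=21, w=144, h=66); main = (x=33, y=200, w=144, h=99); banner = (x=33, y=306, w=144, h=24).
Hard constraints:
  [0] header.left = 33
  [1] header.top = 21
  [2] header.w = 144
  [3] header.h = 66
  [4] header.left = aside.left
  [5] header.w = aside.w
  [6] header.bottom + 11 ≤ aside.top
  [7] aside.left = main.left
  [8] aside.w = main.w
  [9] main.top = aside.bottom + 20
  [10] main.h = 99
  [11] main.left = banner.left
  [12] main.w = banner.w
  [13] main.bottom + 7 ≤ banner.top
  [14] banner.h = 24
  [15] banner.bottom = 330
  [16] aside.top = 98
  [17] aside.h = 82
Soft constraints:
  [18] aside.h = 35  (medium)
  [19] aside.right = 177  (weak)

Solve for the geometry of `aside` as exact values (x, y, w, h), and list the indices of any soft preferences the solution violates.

1. aside.x = 33  [header.left = aside.left]
2. aside.w = 144  [header.w = aside.w]
3. aside.y = 98  [aside.top = 98]
4. aside.h = 82  [aside.h = 82]

aside = (x=33, y=98, w=144, h=82)
violated soft preferences: 18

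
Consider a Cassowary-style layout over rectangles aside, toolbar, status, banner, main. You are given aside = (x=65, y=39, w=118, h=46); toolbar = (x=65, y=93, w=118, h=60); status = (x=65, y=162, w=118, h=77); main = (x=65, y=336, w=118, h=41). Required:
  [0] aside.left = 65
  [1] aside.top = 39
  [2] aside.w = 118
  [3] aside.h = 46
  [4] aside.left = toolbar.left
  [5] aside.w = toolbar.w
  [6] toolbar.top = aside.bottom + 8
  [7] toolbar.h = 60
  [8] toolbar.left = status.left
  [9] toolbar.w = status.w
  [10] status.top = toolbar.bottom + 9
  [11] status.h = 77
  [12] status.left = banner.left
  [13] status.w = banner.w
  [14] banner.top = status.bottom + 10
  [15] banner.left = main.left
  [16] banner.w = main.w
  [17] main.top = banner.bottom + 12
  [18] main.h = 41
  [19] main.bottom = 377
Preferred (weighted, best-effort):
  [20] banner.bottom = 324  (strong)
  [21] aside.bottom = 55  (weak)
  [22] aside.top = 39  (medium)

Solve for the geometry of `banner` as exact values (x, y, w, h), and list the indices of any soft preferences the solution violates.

banner = (x=65, y=249, w=118, h=75)
violated soft preferences: 21

1. banner.x = 65  [status.left = banner.left]
2. banner.w = 118  [status.w = banner.w]
3. banner.y = 249  [banner.top = status.bottom + 10]
4. banner.h = 75  [main.top = banner.bottom + 12]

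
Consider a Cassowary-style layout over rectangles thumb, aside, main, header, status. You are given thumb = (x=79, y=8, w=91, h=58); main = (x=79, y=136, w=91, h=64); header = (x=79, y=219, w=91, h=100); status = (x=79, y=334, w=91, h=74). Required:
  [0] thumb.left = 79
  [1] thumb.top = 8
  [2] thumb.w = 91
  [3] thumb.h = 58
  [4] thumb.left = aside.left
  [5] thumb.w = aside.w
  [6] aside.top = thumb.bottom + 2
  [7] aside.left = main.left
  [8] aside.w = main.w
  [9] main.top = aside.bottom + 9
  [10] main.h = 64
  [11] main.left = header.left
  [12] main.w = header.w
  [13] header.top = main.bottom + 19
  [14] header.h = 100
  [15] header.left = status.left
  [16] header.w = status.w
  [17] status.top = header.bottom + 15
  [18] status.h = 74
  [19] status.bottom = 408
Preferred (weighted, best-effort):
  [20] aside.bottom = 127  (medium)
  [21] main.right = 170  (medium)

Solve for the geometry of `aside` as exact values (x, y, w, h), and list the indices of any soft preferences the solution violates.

1. aside.x = 79  [thumb.left = aside.left]
2. aside.w = 91  [thumb.w = aside.w]
3. aside.y = 68  [aside.top = thumb.bottom + 2]
4. aside.h = 59  [main.top = aside.bottom + 9]

aside = (x=79, y=68, w=91, h=59)
violated soft preferences: none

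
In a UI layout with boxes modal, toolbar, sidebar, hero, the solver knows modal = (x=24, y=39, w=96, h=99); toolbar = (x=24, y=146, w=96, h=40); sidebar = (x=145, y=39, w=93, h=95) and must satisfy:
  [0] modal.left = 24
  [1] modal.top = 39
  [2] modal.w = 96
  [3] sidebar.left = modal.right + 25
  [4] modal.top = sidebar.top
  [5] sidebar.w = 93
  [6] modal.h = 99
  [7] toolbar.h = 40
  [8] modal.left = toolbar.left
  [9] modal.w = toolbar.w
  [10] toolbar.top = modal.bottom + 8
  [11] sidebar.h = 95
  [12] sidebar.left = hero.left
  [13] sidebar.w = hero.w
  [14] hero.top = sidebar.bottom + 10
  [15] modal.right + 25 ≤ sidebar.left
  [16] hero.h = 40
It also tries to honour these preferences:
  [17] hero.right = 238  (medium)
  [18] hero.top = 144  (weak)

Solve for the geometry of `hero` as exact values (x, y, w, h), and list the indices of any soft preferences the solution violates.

hero = (x=145, y=144, w=93, h=40)
violated soft preferences: none

1. hero.x = 145  [sidebar.left = hero.left]
2. hero.w = 93  [sidebar.w = hero.w]
3. hero.y = 144  [hero.top = sidebar.bottom + 10]
4. hero.h = 40  [hero.h = 40]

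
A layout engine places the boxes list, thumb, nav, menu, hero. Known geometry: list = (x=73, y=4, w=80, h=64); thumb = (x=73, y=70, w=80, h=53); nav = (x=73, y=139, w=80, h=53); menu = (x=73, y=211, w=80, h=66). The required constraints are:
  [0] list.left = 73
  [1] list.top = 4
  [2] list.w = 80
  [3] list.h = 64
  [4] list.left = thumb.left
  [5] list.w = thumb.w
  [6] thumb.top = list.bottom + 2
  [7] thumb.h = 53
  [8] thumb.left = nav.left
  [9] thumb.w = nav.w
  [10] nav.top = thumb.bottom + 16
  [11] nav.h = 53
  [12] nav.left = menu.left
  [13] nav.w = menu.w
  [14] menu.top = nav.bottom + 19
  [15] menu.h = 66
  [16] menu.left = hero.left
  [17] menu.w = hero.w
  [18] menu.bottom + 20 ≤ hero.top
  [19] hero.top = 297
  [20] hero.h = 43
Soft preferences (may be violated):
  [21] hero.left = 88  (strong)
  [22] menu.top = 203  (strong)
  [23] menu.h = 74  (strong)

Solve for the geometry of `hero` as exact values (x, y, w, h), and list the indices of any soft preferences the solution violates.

1. hero.x = 73  [menu.left = hero.left]
2. hero.w = 80  [menu.w = hero.w]
3. hero.y = 297  [hero.top = 297]
4. hero.h = 43  [hero.h = 43]

hero = (x=73, y=297, w=80, h=43)
violated soft preferences: 21, 22, 23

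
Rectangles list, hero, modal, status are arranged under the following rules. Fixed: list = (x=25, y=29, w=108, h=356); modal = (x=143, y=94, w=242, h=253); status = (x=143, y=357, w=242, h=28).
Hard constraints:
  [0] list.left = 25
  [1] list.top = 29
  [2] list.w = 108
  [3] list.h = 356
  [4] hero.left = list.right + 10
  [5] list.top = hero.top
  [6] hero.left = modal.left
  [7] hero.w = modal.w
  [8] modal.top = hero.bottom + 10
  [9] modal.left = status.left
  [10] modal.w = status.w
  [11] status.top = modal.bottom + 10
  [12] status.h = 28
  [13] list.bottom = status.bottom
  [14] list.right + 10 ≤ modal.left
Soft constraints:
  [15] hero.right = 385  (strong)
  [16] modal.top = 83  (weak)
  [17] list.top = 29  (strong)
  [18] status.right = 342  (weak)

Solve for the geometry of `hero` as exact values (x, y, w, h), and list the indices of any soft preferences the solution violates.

1. hero.x = 143  [hero.left = list.right + 10]
2. hero.y = 29  [list.top = hero.top]
3. hero.w = 242  [hero.w = modal.w]
4. hero.h = 55  [modal.top = hero.bottom + 10]

hero = (x=143, y=29, w=242, h=55)
violated soft preferences: 16, 18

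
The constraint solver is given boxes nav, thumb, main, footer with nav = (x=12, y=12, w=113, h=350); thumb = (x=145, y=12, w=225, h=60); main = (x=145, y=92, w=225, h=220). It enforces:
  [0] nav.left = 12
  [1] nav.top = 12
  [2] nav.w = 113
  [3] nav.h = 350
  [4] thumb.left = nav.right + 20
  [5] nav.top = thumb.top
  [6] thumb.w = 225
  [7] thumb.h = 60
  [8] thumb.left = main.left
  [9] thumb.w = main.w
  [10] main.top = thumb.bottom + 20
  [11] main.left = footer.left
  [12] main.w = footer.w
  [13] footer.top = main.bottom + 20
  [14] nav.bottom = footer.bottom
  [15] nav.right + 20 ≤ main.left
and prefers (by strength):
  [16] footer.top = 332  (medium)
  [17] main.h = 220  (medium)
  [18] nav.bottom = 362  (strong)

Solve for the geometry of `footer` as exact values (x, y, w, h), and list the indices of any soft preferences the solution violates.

footer = (x=145, y=332, w=225, h=30)
violated soft preferences: none

1. footer.x = 145  [main.left = footer.left]
2. footer.w = 225  [main.w = footer.w]
3. footer.y = 332  [footer.top = main.bottom + 20]
4. footer.h = 30  [nav.bottom = footer.bottom]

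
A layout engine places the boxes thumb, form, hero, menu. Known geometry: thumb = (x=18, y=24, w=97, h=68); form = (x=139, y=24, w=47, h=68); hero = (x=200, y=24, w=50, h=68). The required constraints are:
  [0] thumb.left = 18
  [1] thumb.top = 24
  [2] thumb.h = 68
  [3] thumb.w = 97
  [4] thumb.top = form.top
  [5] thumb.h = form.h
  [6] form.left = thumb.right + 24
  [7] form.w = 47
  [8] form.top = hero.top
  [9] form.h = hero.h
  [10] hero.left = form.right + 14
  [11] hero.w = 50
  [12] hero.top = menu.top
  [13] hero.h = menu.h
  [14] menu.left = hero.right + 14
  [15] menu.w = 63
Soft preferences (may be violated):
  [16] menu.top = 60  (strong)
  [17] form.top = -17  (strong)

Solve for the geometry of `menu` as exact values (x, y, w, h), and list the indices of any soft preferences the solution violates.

1. menu.y = 24  [hero.top = menu.top]
2. menu.h = 68  [hero.h = menu.h]
3. menu.x = 264  [menu.left = hero.right + 14]
4. menu.w = 63  [menu.w = 63]

menu = (x=264, y=24, w=63, h=68)
violated soft preferences: 16, 17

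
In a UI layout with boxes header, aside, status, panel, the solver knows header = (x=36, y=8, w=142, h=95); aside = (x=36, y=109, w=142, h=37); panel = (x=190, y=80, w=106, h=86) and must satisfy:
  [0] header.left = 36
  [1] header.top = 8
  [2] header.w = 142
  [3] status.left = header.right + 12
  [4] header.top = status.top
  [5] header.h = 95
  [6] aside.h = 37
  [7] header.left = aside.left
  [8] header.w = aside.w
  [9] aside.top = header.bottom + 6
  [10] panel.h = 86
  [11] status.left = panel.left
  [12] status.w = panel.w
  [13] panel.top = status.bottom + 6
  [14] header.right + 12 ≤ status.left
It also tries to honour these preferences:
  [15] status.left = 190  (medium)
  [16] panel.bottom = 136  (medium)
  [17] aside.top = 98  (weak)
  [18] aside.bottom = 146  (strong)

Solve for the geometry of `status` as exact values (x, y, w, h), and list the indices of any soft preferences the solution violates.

status = (x=190, y=8, w=106, h=66)
violated soft preferences: 16, 17

1. status.x = 190  [status.left = header.right + 12]
2. status.y = 8  [header.top = status.top]
3. status.w = 106  [status.w = panel.w]
4. status.h = 66  [panel.top = status.bottom + 6]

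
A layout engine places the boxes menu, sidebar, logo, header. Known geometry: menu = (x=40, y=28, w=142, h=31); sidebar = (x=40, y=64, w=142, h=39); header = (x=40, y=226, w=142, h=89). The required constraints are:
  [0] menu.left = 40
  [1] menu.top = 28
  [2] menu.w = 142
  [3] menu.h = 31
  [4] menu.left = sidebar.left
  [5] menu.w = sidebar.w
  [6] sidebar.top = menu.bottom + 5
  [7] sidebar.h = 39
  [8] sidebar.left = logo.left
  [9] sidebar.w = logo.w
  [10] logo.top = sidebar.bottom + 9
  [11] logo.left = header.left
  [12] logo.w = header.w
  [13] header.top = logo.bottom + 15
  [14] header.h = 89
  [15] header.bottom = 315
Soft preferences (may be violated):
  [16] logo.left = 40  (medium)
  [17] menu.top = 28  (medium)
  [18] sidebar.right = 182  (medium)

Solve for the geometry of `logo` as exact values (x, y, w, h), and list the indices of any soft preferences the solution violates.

1. logo.x = 40  [sidebar.left = logo.left]
2. logo.w = 142  [sidebar.w = logo.w]
3. logo.y = 112  [logo.top = sidebar.bottom + 9]
4. logo.h = 99  [header.top = logo.bottom + 15]

logo = (x=40, y=112, w=142, h=99)
violated soft preferences: none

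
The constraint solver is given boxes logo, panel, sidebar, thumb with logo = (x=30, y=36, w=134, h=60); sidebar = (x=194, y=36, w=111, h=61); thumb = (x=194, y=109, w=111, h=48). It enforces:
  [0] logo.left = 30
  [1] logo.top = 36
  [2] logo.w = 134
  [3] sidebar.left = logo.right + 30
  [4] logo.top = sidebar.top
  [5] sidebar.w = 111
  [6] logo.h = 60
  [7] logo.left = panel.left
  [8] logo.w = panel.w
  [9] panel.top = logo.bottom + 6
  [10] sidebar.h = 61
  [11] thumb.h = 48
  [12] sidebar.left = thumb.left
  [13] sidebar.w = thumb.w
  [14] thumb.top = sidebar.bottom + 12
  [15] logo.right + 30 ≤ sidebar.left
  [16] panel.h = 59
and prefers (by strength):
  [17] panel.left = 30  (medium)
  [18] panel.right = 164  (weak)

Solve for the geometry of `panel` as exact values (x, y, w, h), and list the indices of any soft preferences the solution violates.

1. panel.x = 30  [logo.left = panel.left]
2. panel.w = 134  [logo.w = panel.w]
3. panel.y = 102  [panel.top = logo.bottom + 6]
4. panel.h = 59  [panel.h = 59]

panel = (x=30, y=102, w=134, h=59)
violated soft preferences: none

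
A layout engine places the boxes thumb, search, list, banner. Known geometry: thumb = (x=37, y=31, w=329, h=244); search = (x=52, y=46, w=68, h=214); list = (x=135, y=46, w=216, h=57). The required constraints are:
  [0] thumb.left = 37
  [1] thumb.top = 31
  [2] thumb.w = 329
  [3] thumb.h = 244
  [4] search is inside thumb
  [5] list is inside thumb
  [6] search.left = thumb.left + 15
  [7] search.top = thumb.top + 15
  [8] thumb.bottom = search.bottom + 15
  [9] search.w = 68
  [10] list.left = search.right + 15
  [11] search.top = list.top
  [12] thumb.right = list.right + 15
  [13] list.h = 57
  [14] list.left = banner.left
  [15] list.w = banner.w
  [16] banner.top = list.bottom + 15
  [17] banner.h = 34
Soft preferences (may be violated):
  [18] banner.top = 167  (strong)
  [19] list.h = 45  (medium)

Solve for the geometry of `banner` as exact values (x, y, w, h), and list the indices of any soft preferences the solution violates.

1. banner.x = 135  [list.left = banner.left]
2. banner.w = 216  [list.w = banner.w]
3. banner.y = 118  [banner.top = list.bottom + 15]
4. banner.h = 34  [banner.h = 34]

banner = (x=135, y=118, w=216, h=34)
violated soft preferences: 18, 19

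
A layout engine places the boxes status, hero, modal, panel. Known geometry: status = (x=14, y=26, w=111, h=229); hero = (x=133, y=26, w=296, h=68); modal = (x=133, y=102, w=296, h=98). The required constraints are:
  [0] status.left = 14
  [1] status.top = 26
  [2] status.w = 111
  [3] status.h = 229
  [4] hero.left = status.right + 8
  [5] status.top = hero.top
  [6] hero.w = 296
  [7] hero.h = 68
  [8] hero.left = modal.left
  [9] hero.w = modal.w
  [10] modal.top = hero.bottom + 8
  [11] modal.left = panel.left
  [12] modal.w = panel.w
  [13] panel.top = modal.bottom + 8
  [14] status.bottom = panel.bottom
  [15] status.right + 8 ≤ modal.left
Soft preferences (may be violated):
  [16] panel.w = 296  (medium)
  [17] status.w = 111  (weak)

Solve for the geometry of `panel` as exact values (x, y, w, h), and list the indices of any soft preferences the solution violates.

panel = (x=133, y=208, w=296, h=47)
violated soft preferences: none

1. panel.x = 133  [modal.left = panel.left]
2. panel.w = 296  [modal.w = panel.w]
3. panel.y = 208  [panel.top = modal.bottom + 8]
4. panel.h = 47  [status.bottom = panel.bottom]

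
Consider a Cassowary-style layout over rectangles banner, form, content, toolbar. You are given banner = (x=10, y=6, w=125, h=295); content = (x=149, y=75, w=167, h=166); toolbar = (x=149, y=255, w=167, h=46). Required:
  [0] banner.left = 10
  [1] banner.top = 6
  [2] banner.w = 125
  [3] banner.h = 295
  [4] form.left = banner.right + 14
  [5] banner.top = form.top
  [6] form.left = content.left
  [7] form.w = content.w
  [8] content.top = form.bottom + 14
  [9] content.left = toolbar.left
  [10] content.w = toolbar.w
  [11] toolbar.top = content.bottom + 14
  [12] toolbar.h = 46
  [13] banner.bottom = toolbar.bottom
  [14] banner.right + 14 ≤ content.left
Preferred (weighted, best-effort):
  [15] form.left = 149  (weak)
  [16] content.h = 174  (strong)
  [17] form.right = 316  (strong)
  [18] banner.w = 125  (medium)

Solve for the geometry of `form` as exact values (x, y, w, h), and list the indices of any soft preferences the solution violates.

form = (x=149, y=6, w=167, h=55)
violated soft preferences: 16

1. form.x = 149  [form.left = banner.right + 14]
2. form.y = 6  [banner.top = form.top]
3. form.w = 167  [form.w = content.w]
4. form.h = 55  [content.top = form.bottom + 14]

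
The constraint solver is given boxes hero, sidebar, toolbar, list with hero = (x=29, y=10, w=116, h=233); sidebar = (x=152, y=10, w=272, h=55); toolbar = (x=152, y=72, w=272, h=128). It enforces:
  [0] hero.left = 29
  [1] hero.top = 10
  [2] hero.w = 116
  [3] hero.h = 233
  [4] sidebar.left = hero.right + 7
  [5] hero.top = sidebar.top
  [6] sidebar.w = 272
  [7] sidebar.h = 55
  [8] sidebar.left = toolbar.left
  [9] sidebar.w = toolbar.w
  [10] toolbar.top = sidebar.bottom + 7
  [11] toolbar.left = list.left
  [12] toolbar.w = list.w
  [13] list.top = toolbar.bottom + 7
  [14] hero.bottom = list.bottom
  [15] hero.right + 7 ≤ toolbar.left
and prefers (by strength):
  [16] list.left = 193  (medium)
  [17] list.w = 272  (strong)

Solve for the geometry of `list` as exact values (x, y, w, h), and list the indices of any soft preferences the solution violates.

1. list.x = 152  [toolbar.left = list.left]
2. list.w = 272  [toolbar.w = list.w]
3. list.y = 207  [list.top = toolbar.bottom + 7]
4. list.h = 36  [hero.bottom = list.bottom]

list = (x=152, y=207, w=272, h=36)
violated soft preferences: 16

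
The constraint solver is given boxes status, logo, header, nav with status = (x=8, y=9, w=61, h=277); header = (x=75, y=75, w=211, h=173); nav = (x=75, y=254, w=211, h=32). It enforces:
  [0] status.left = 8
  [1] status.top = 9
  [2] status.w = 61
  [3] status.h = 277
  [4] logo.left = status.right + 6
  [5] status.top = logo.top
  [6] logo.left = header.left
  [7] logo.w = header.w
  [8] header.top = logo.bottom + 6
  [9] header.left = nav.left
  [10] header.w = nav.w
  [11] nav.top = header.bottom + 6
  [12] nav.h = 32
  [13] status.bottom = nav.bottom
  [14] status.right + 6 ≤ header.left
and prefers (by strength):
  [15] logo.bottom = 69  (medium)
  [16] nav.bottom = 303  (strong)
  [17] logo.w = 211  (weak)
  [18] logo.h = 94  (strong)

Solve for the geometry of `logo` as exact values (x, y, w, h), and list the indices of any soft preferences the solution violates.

1. logo.x = 75  [logo.left = status.right + 6]
2. logo.y = 9  [status.top = logo.top]
3. logo.w = 211  [logo.w = header.w]
4. logo.h = 60  [header.top = logo.bottom + 6]

logo = (x=75, y=9, w=211, h=60)
violated soft preferences: 16, 18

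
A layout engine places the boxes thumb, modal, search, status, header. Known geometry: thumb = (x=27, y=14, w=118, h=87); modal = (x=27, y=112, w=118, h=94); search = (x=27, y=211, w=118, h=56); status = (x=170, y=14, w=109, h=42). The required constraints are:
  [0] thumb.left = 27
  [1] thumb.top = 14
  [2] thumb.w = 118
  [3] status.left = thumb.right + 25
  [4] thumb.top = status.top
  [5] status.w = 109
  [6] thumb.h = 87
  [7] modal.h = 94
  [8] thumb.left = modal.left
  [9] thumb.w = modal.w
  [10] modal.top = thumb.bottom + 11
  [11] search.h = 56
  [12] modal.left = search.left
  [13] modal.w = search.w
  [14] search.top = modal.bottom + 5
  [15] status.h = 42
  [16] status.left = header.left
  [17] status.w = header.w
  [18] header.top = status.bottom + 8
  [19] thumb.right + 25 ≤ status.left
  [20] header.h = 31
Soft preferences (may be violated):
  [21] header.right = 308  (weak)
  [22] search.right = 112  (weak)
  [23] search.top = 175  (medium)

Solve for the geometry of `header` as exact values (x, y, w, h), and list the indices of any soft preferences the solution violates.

1. header.x = 170  [status.left = header.left]
2. header.w = 109  [status.w = header.w]
3. header.y = 64  [header.top = status.bottom + 8]
4. header.h = 31  [header.h = 31]

header = (x=170, y=64, w=109, h=31)
violated soft preferences: 21, 22, 23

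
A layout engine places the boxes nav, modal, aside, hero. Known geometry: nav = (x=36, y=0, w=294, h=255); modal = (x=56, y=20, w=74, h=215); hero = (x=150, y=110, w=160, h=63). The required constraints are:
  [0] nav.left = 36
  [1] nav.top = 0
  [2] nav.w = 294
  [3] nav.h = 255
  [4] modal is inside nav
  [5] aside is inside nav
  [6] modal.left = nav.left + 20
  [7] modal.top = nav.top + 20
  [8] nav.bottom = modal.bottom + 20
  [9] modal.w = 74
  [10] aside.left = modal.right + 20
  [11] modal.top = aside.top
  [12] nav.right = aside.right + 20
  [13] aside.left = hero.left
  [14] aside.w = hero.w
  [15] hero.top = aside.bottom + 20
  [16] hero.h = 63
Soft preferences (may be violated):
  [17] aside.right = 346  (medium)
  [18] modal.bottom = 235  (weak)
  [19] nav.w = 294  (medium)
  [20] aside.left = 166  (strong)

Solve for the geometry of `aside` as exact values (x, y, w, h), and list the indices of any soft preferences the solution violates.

aside = (x=150, y=20, w=160, h=70)
violated soft preferences: 17, 20

1. aside.x = 150  [aside.left = modal.right + 20]
2. aside.y = 20  [modal.top = aside.top]
3. aside.w = 160  [nav.right = aside.right + 20]
4. aside.h = 70  [hero.top = aside.bottom + 20]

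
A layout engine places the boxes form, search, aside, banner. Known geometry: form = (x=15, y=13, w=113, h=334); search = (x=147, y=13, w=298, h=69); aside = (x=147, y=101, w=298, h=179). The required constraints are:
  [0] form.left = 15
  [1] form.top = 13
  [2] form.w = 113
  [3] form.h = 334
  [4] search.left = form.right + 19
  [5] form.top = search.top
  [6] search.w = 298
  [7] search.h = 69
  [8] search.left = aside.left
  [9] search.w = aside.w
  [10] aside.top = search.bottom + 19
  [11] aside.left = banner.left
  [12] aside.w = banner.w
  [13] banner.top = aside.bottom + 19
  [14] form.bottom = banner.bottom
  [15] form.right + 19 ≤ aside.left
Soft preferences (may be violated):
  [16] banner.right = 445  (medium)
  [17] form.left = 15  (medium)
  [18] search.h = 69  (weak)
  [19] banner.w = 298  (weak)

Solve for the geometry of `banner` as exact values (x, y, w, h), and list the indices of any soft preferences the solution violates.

1. banner.x = 147  [aside.left = banner.left]
2. banner.w = 298  [aside.w = banner.w]
3. banner.y = 299  [banner.top = aside.bottom + 19]
4. banner.h = 48  [form.bottom = banner.bottom]

banner = (x=147, y=299, w=298, h=48)
violated soft preferences: none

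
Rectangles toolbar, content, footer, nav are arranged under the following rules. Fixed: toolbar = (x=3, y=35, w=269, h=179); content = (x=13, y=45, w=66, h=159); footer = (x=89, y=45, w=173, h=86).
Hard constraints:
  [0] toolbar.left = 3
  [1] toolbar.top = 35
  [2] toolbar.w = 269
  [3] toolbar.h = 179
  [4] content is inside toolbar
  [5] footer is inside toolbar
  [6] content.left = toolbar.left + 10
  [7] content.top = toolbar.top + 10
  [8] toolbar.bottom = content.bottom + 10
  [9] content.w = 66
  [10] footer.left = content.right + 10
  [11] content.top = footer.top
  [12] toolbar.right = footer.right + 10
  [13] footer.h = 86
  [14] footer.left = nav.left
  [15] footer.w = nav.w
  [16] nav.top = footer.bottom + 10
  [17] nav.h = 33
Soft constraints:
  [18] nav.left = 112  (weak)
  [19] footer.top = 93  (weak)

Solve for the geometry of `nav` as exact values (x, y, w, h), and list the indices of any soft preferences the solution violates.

1. nav.x = 89  [footer.left = nav.left]
2. nav.w = 173  [footer.w = nav.w]
3. nav.y = 141  [nav.top = footer.bottom + 10]
4. nav.h = 33  [nav.h = 33]

nav = (x=89, y=141, w=173, h=33)
violated soft preferences: 18, 19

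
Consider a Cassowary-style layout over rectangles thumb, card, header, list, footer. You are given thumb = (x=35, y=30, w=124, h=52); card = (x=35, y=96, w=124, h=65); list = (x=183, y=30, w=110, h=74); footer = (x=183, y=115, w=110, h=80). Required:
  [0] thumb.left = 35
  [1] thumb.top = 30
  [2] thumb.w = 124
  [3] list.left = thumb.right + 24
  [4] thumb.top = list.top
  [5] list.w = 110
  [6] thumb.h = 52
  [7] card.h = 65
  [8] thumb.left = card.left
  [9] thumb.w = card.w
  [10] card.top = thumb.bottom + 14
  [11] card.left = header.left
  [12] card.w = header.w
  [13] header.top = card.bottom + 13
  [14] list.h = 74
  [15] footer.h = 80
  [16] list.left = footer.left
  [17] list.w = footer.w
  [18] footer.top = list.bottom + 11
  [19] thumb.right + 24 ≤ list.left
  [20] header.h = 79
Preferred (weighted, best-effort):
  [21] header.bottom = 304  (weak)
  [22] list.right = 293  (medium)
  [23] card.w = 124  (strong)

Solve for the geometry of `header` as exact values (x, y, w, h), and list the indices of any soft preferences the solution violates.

header = (x=35, y=174, w=124, h=79)
violated soft preferences: 21

1. header.x = 35  [card.left = header.left]
2. header.w = 124  [card.w = header.w]
3. header.y = 174  [header.top = card.bottom + 13]
4. header.h = 79  [header.h = 79]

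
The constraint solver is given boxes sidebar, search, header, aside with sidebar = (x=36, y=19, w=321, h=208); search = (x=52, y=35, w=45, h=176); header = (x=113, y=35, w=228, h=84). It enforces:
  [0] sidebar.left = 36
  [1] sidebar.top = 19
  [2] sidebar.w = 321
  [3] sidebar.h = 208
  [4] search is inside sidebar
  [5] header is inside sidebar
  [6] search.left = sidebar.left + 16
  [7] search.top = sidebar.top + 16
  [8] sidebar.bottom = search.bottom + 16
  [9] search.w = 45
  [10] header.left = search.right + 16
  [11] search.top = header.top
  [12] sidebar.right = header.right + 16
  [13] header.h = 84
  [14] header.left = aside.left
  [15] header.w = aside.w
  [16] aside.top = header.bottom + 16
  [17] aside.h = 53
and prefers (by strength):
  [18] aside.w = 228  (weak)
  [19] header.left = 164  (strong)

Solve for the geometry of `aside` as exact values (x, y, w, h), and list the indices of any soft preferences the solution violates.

1. aside.x = 113  [header.left = aside.left]
2. aside.w = 228  [header.w = aside.w]
3. aside.y = 135  [aside.top = header.bottom + 16]
4. aside.h = 53  [aside.h = 53]

aside = (x=113, y=135, w=228, h=53)
violated soft preferences: 19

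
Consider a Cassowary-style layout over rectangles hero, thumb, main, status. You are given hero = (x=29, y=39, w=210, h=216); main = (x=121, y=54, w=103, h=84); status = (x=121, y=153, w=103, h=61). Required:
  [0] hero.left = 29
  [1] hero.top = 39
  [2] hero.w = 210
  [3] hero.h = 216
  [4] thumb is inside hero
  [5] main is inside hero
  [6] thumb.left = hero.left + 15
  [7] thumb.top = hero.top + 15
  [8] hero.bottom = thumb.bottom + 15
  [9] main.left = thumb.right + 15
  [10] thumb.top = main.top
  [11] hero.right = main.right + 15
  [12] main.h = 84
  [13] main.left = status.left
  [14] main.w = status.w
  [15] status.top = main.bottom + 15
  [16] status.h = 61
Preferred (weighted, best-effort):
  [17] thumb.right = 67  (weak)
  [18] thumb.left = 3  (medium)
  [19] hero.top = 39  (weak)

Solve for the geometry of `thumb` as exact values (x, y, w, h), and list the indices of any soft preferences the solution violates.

thumb = (x=44, y=54, w=62, h=186)
violated soft preferences: 17, 18

1. thumb.x = 44  [thumb.left = hero.left + 15]
2. thumb.y = 54  [thumb.top = hero.top + 15]
3. thumb.h = 186  [hero.bottom = thumb.bottom + 15]
4. thumb.w = 62  [main.left = thumb.right + 15]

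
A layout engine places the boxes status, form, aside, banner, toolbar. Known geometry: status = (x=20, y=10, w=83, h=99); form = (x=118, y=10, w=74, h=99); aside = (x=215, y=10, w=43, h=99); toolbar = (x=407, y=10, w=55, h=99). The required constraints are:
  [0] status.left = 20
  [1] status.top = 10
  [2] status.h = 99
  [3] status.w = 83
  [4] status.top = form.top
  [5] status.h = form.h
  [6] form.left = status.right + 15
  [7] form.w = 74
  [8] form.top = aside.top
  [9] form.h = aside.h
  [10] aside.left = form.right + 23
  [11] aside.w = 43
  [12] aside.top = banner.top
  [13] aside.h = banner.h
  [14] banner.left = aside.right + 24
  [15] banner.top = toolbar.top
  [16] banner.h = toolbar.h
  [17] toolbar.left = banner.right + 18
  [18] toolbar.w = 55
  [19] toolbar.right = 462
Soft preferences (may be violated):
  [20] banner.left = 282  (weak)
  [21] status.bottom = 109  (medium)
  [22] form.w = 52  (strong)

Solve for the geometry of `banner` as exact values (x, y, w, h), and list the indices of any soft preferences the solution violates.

banner = (x=282, y=10, w=107, h=99)
violated soft preferences: 22

1. banner.y = 10  [aside.top = banner.top]
2. banner.h = 99  [aside.h = banner.h]
3. banner.x = 282  [banner.left = aside.right + 24]
4. banner.w = 107  [toolbar.left = banner.right + 18]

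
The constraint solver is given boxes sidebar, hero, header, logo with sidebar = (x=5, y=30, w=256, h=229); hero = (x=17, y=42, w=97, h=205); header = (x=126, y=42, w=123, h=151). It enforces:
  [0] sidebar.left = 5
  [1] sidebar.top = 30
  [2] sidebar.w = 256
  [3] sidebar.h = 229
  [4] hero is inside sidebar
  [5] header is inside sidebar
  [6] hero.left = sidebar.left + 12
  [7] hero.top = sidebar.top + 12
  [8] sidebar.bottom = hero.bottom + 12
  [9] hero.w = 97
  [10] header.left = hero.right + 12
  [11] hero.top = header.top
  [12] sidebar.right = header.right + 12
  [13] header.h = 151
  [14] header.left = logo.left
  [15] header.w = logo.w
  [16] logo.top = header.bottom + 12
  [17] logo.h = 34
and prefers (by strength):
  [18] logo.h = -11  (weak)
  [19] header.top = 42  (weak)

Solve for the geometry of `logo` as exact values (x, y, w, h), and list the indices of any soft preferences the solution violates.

logo = (x=126, y=205, w=123, h=34)
violated soft preferences: 18

1. logo.x = 126  [header.left = logo.left]
2. logo.w = 123  [header.w = logo.w]
3. logo.y = 205  [logo.top = header.bottom + 12]
4. logo.h = 34  [logo.h = 34]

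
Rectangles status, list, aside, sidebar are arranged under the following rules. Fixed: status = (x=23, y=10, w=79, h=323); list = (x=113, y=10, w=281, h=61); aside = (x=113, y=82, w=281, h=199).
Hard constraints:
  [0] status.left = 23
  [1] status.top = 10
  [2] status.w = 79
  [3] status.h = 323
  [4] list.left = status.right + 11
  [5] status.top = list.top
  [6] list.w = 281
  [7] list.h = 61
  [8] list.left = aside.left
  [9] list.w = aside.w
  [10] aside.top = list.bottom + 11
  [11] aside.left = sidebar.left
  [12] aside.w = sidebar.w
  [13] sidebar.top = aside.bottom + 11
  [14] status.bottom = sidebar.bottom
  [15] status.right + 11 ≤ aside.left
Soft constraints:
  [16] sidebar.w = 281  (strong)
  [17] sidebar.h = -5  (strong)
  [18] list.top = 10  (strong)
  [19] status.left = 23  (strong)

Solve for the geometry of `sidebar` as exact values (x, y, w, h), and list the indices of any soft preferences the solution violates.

sidebar = (x=113, y=292, w=281, h=41)
violated soft preferences: 17

1. sidebar.x = 113  [aside.left = sidebar.left]
2. sidebar.w = 281  [aside.w = sidebar.w]
3. sidebar.y = 292  [sidebar.top = aside.bottom + 11]
4. sidebar.h = 41  [status.bottom = sidebar.bottom]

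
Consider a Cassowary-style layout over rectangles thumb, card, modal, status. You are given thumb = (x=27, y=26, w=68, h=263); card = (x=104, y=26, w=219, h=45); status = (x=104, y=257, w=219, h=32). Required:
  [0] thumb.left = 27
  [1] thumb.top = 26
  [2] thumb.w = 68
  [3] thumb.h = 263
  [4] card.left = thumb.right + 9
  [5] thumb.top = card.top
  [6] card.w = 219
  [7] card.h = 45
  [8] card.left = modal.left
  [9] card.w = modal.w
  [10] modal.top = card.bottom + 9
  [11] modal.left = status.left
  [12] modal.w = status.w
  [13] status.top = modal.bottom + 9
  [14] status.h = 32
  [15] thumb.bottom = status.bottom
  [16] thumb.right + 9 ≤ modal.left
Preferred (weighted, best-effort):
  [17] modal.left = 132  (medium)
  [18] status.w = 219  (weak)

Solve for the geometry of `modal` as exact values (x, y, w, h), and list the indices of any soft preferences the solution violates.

modal = (x=104, y=80, w=219, h=168)
violated soft preferences: 17

1. modal.x = 104  [card.left = modal.left]
2. modal.w = 219  [card.w = modal.w]
3. modal.y = 80  [modal.top = card.bottom + 9]
4. modal.h = 168  [status.top = modal.bottom + 9]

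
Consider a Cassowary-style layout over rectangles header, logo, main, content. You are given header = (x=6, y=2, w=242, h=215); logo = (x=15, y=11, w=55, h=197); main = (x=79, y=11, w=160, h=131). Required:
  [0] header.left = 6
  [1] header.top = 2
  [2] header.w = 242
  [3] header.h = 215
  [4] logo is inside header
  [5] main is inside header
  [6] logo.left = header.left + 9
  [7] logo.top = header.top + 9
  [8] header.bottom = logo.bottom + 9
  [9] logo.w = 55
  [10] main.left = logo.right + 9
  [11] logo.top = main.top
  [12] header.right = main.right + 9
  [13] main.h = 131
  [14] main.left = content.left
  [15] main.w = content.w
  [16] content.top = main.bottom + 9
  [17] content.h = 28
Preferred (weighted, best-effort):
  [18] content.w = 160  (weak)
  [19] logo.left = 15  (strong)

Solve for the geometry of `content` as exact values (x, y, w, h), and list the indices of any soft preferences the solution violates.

1. content.x = 79  [main.left = content.left]
2. content.w = 160  [main.w = content.w]
3. content.y = 151  [content.top = main.bottom + 9]
4. content.h = 28  [content.h = 28]

content = (x=79, y=151, w=160, h=28)
violated soft preferences: none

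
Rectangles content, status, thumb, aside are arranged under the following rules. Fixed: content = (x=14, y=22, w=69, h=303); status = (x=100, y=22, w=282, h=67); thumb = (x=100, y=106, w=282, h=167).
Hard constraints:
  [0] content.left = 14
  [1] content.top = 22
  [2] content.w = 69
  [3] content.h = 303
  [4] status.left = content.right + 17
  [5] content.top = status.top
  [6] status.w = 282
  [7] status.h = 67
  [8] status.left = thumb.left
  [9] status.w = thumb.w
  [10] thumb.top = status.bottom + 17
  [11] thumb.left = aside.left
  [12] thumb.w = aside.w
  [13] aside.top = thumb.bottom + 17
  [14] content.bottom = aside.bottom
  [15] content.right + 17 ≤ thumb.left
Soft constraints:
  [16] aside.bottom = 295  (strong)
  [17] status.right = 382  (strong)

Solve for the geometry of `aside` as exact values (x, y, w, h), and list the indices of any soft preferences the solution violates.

1. aside.x = 100  [thumb.left = aside.left]
2. aside.w = 282  [thumb.w = aside.w]
3. aside.y = 290  [aside.top = thumb.bottom + 17]
4. aside.h = 35  [content.bottom = aside.bottom]

aside = (x=100, y=290, w=282, h=35)
violated soft preferences: 16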